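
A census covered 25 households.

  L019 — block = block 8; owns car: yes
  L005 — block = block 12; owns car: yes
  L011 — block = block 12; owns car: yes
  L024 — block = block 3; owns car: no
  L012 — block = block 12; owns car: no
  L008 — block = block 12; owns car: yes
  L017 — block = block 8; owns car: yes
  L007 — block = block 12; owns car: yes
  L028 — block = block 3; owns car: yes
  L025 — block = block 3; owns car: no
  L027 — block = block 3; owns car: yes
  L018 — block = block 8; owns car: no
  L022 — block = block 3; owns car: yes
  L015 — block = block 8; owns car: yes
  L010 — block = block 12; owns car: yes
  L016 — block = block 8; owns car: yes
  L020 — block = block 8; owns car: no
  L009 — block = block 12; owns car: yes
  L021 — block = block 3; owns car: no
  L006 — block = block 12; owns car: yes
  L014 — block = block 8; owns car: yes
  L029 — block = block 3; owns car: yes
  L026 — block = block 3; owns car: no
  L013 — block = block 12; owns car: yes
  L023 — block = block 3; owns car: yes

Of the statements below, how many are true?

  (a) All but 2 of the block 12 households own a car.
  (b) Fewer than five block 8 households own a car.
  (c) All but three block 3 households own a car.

(a) block 12: |A| = 9, |A ∩ B| = 8; needs |A ∖ B| = 2 — false.
(b) block 8: |A| = 7, |A ∩ B| = 5; needs |A ∩ B| < 5 — false.
(c) block 3: |A| = 9, |A ∩ B| = 5; needs |A ∖ B| = 3 — false.

0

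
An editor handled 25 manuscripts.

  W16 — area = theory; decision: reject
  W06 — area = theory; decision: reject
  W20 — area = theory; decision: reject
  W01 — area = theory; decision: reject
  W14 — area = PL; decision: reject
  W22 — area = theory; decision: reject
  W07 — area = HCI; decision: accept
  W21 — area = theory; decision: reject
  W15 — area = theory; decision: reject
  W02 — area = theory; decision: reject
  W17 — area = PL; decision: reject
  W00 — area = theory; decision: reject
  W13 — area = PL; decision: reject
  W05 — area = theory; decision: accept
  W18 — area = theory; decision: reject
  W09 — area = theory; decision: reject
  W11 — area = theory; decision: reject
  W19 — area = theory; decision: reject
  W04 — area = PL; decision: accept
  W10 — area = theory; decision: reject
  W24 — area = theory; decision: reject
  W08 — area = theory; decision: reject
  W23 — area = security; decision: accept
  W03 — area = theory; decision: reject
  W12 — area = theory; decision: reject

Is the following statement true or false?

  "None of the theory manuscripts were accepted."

False

'None of the theory manuscripts were accepted' holds iff A ∩ B = ∅ (|A ∩ B| = 0).
|A| = 19, |A ∩ B| = 1, |A ∖ B| = 18.
So the statement is false.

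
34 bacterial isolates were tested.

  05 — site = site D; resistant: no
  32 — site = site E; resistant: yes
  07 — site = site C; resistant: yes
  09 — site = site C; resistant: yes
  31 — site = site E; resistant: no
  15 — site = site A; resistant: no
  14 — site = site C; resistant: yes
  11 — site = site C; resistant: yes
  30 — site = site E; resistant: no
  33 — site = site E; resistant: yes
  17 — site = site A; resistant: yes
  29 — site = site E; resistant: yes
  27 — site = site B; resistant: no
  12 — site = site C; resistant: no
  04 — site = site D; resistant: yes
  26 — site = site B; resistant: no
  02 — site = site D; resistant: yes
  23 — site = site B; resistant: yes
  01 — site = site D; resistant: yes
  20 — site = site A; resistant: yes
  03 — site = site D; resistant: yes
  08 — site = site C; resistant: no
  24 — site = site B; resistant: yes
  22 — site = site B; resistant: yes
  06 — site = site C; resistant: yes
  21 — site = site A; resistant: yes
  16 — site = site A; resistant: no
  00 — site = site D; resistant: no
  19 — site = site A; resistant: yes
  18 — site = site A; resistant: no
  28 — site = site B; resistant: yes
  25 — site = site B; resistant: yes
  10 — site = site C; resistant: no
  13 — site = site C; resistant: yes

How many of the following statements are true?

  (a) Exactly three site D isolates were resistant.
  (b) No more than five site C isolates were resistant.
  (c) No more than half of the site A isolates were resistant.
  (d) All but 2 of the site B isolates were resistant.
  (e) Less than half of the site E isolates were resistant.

1

(a) site D: |A| = 6, |A ∩ B| = 4; needs |A ∩ B| = 3 — false.
(b) site C: |A| = 9, |A ∩ B| = 6; needs |A ∩ B| ≤ 5 — false.
(c) site A: |A| = 7, |A ∩ B| = 4; needs |A ∩ B| ≤ |A ∖ B| — false.
(d) site B: |A| = 7, |A ∩ B| = 5; needs |A ∖ B| = 2 — true.
(e) site E: |A| = 5, |A ∩ B| = 3; needs |A ∩ B| < |A ∖ B| — false.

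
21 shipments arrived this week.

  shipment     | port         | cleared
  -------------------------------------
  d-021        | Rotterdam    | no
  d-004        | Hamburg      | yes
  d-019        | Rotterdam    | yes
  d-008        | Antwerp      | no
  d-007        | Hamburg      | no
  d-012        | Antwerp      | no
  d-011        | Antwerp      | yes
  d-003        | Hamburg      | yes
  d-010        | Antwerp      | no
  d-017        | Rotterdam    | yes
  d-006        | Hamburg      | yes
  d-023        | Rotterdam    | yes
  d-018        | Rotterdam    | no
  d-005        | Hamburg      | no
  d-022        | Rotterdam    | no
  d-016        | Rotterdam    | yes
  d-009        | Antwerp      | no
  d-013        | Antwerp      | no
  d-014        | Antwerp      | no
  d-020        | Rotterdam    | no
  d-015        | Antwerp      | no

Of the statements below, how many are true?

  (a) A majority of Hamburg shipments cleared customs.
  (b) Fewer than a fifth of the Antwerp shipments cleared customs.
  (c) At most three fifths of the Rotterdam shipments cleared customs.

(a) Hamburg: |A| = 5, |A ∩ B| = 3; needs |A ∩ B| > |A ∖ B| — true.
(b) Antwerp: |A| = 8, |A ∩ B| = 1; needs |A ∩ B| / |A| < 1/5 — true.
(c) Rotterdam: |A| = 8, |A ∩ B| = 4; needs |A ∩ B| / |A| ≤ 3/5 — true.

3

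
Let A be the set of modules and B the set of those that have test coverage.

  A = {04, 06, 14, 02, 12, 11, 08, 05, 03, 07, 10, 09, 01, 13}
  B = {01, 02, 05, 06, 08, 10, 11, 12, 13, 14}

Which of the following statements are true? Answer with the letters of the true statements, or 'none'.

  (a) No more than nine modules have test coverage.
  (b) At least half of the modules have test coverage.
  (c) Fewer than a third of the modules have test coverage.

|A| = 14, |A ∩ B| = 10, |A ∖ B| = 4.
(a) |A ∩ B| ≤ 9: fails.
(b) |A ∩ B| ≥ |A ∖ B|: holds.
(c) |A ∩ B| / |A| < 1/3: fails.

(b)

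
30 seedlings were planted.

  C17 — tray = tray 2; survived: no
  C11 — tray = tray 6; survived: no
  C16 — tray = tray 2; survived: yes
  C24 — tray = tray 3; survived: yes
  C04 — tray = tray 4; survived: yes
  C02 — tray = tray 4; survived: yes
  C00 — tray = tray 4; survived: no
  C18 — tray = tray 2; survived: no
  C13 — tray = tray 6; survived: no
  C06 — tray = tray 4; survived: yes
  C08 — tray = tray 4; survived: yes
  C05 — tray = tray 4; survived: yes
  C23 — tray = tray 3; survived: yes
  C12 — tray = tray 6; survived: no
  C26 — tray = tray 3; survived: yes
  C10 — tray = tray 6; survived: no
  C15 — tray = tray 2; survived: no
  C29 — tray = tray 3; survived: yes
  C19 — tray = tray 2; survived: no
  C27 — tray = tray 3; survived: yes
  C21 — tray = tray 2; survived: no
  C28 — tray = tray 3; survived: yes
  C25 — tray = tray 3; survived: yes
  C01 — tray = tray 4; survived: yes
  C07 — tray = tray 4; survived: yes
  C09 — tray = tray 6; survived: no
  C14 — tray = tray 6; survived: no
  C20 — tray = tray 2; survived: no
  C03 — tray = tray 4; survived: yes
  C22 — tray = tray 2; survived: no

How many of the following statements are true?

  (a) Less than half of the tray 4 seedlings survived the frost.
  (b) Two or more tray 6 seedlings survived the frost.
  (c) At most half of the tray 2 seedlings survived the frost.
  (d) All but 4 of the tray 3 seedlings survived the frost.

1

(a) tray 4: |A| = 9, |A ∩ B| = 8; needs |A ∩ B| < |A ∖ B| — false.
(b) tray 6: |A| = 6, |A ∩ B| = 0; needs |A ∩ B| ≥ 2 — false.
(c) tray 2: |A| = 8, |A ∩ B| = 1; needs |A ∩ B| ≤ |A ∖ B| — true.
(d) tray 3: |A| = 7, |A ∩ B| = 7; needs |A ∖ B| = 4 — false.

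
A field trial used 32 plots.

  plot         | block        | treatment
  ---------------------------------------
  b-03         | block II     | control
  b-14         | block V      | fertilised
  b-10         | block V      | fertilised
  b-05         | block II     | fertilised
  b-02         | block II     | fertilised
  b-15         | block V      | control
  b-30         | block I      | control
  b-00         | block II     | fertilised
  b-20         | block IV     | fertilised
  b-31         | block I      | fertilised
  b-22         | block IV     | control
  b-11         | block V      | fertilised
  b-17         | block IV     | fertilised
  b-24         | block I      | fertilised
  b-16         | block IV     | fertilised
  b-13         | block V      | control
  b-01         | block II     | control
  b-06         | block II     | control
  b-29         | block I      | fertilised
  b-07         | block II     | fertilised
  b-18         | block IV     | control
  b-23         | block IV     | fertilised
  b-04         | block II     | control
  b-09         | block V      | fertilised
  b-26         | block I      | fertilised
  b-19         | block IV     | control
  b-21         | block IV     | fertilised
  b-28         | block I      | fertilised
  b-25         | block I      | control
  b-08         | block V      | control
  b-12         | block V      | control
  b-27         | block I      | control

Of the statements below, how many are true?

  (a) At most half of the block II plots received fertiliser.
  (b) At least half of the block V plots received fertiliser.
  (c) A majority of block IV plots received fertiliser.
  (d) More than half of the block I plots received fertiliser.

(a) block II: |A| = 8, |A ∩ B| = 4; needs |A ∩ B| ≤ |A ∖ B| — true.
(b) block V: |A| = 8, |A ∩ B| = 4; needs |A ∩ B| ≥ |A ∖ B| — true.
(c) block IV: |A| = 8, |A ∩ B| = 5; needs |A ∩ B| > |A ∖ B| — true.
(d) block I: |A| = 8, |A ∩ B| = 5; needs |A ∩ B| > |A ∖ B| — true.

4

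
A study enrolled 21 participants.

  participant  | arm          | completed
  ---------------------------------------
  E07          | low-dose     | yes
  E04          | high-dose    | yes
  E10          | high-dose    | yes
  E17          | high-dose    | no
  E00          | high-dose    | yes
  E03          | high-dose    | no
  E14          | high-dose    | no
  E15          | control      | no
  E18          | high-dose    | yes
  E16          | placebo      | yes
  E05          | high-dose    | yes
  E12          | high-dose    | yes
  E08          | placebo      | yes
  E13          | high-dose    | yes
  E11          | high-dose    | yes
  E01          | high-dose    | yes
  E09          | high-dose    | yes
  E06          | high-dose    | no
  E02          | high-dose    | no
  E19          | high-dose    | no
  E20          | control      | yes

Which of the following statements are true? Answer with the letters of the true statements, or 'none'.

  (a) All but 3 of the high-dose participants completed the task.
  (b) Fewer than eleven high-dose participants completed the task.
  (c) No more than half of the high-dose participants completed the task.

(b)

|A| = 16, |A ∩ B| = 10, |A ∖ B| = 6.
(a) |A ∖ B| = 3: fails.
(b) |A ∩ B| < 11: holds.
(c) |A ∩ B| ≤ |A ∖ B|: fails.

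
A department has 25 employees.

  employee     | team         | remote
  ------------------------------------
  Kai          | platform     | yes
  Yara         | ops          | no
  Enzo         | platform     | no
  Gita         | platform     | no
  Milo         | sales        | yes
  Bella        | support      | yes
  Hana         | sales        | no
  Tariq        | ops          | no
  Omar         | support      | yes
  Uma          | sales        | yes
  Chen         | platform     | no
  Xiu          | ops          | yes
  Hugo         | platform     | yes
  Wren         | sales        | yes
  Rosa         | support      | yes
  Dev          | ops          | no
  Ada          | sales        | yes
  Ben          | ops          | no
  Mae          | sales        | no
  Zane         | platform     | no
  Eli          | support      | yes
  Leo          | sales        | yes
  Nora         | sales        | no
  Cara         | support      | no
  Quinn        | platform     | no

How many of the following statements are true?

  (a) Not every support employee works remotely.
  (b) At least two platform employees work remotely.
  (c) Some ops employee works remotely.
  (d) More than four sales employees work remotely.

4

(a) support: |A| = 5, |A ∩ B| = 4; needs A ⊄ B (|A ∖ B| ≥ 1) — true.
(b) platform: |A| = 7, |A ∩ B| = 2; needs |A ∩ B| ≥ 2 — true.
(c) ops: |A| = 5, |A ∩ B| = 1; needs A ∩ B ≠ ∅ (|A ∩ B| ≥ 1) — true.
(d) sales: |A| = 8, |A ∩ B| = 5; needs |A ∩ B| > 4 — true.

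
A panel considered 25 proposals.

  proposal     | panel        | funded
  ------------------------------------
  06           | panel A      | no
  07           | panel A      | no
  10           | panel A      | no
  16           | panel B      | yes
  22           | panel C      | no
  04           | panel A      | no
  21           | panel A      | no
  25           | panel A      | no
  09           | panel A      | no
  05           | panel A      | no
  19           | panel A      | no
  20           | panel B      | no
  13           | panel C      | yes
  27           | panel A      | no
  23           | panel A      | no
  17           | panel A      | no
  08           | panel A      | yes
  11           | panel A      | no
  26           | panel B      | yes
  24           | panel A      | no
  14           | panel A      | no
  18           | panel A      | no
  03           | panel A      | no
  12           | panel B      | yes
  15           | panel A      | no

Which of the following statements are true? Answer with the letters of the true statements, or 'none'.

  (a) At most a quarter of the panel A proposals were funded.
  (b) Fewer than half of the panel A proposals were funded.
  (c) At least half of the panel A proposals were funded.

(a), (b)

|A| = 19, |A ∩ B| = 1, |A ∖ B| = 18.
(a) |A ∩ B| / |A| ≤ 1/4: holds.
(b) |A ∩ B| < |A ∖ B|: holds.
(c) |A ∩ B| ≥ |A ∖ B|: fails.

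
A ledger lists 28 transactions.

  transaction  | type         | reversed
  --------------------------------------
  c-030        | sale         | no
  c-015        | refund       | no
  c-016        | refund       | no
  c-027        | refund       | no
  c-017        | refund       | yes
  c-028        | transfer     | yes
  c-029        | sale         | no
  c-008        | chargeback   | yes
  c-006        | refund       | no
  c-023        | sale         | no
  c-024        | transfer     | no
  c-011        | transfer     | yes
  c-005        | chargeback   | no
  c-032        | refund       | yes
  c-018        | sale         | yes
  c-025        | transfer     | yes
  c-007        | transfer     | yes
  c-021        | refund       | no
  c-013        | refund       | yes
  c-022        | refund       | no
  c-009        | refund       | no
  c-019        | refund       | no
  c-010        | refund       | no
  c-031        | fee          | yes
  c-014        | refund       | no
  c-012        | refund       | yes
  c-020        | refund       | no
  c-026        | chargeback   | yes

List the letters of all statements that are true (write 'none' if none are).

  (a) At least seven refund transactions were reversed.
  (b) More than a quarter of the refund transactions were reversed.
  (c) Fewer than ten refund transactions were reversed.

|A| = 15, |A ∩ B| = 4, |A ∖ B| = 11.
(a) |A ∩ B| ≥ 7: fails.
(b) |A ∩ B| / |A| > 1/4: holds.
(c) |A ∩ B| < 10: holds.

(b), (c)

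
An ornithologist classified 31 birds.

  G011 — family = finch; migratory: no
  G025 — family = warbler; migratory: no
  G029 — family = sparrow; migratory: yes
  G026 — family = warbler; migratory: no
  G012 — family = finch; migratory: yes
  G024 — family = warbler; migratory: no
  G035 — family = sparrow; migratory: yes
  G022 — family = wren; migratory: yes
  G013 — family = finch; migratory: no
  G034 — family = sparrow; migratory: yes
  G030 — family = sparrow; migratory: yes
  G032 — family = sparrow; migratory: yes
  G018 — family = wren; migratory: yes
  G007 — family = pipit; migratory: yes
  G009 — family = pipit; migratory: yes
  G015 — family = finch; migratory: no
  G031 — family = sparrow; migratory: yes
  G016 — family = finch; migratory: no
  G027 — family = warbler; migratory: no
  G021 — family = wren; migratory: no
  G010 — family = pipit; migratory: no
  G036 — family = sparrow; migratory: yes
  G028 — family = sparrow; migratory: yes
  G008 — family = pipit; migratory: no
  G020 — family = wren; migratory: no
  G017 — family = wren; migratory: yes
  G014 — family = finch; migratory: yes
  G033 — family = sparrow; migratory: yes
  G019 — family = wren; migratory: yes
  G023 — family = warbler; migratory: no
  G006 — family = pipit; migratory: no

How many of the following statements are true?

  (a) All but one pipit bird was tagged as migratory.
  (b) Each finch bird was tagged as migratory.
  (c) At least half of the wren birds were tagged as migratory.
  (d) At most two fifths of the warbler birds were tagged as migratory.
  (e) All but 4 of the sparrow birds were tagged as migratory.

2

(a) pipit: |A| = 5, |A ∩ B| = 2; needs |A ∖ B| = 1 — false.
(b) finch: |A| = 6, |A ∩ B| = 2; needs A ⊆ B, i.e. every element of A is in B (|A ∖ B| = 0) — false.
(c) wren: |A| = 6, |A ∩ B| = 4; needs |A ∩ B| ≥ |A ∖ B| — true.
(d) warbler: |A| = 5, |A ∩ B| = 0; needs |A ∩ B| / |A| ≤ 2/5 — true.
(e) sparrow: |A| = 9, |A ∩ B| = 9; needs |A ∖ B| = 4 — false.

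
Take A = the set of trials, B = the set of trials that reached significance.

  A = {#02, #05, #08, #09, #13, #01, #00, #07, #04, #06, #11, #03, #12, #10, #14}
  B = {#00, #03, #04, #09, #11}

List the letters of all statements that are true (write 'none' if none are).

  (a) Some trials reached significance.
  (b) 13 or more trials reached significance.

(a)

|A| = 15, |A ∩ B| = 5, |A ∖ B| = 10.
(a) A ∩ B ≠ ∅ (|A ∩ B| ≥ 1): holds.
(b) |A ∩ B| ≥ 13: fails.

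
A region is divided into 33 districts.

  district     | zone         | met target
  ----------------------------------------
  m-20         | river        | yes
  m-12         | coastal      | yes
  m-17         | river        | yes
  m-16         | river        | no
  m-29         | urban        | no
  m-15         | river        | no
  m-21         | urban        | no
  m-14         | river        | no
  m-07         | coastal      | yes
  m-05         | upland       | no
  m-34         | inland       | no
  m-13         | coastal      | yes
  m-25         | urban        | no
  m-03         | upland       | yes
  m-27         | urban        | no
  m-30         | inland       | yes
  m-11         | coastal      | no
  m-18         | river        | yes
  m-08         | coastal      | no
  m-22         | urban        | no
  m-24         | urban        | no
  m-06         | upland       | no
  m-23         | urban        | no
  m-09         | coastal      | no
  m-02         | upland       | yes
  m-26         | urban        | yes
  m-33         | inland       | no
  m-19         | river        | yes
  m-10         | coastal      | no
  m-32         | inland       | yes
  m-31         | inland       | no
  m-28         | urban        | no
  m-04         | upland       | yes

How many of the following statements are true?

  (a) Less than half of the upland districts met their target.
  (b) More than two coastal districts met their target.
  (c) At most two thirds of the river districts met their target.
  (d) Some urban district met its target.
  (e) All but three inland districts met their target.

4

(a) upland: |A| = 5, |A ∩ B| = 3; needs |A ∩ B| < |A ∖ B| — false.
(b) coastal: |A| = 7, |A ∩ B| = 3; needs |A ∩ B| > 2 — true.
(c) river: |A| = 7, |A ∩ B| = 4; needs |A ∩ B| / |A| ≤ 2/3 — true.
(d) urban: |A| = 9, |A ∩ B| = 1; needs A ∩ B ≠ ∅ (|A ∩ B| ≥ 1) — true.
(e) inland: |A| = 5, |A ∩ B| = 2; needs |A ∖ B| = 3 — true.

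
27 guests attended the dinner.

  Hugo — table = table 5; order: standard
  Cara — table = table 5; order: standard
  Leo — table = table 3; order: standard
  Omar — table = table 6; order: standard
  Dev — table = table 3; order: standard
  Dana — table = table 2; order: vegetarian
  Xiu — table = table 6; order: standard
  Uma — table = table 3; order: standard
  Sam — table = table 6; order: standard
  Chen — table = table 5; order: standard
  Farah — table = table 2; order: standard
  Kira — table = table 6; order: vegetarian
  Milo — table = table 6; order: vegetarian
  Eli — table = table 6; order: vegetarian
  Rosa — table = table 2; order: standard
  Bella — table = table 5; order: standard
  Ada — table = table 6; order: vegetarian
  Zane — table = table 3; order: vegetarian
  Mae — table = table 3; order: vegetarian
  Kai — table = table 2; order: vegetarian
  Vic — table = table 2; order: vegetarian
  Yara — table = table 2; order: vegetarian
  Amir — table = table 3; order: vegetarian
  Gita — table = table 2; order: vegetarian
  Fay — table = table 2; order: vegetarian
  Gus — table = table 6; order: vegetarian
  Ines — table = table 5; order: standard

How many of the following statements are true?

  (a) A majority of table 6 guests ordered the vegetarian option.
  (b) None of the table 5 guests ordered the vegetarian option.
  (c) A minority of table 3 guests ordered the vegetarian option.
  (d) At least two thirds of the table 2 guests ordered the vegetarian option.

(a) table 6: |A| = 8, |A ∩ B| = 5; needs |A ∩ B| > |A ∖ B| — true.
(b) table 5: |A| = 5, |A ∩ B| = 0; needs A ∩ B = ∅ (|A ∩ B| = 0) — true.
(c) table 3: |A| = 6, |A ∩ B| = 3; needs |A ∩ B| < |A ∖ B| — false.
(d) table 2: |A| = 8, |A ∩ B| = 6; needs |A ∩ B| / |A| ≥ 2/3 — true.

3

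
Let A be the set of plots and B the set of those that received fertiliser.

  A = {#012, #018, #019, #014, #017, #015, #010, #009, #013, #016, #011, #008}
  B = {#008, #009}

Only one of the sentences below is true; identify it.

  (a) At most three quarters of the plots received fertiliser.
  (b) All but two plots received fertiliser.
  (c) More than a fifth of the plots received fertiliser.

|A| = 12, |A ∩ B| = 2, |A ∖ B| = 10.
(a) requires |A ∩ B| / |A| ≤ 3/4: true.
(b) requires |A ∖ B| = 2: false.
(c) requires |A ∩ B| / |A| > 1/5: false.

(a)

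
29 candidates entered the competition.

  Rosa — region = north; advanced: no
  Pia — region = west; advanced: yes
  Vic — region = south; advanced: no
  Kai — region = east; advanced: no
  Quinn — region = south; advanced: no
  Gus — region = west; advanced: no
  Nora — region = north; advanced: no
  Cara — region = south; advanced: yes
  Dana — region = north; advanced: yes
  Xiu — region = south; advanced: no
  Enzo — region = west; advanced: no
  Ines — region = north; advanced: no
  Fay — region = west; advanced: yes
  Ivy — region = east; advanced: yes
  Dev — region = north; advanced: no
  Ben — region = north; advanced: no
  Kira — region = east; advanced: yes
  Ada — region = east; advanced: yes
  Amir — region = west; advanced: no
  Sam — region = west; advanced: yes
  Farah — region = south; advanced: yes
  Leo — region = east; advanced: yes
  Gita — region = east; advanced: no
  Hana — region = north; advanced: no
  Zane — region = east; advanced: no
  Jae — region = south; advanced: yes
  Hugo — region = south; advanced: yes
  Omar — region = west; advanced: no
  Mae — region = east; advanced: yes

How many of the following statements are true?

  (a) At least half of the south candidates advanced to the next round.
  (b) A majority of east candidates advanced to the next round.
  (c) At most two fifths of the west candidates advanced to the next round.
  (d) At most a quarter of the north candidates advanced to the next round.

3

(a) south: |A| = 7, |A ∩ B| = 4; needs |A ∩ B| ≥ |A ∖ B| — true.
(b) east: |A| = 8, |A ∩ B| = 5; needs |A ∩ B| > |A ∖ B| — true.
(c) west: |A| = 7, |A ∩ B| = 3; needs |A ∩ B| / |A| ≤ 2/5 — false.
(d) north: |A| = 7, |A ∩ B| = 1; needs |A ∩ B| / |A| ≤ 1/4 — true.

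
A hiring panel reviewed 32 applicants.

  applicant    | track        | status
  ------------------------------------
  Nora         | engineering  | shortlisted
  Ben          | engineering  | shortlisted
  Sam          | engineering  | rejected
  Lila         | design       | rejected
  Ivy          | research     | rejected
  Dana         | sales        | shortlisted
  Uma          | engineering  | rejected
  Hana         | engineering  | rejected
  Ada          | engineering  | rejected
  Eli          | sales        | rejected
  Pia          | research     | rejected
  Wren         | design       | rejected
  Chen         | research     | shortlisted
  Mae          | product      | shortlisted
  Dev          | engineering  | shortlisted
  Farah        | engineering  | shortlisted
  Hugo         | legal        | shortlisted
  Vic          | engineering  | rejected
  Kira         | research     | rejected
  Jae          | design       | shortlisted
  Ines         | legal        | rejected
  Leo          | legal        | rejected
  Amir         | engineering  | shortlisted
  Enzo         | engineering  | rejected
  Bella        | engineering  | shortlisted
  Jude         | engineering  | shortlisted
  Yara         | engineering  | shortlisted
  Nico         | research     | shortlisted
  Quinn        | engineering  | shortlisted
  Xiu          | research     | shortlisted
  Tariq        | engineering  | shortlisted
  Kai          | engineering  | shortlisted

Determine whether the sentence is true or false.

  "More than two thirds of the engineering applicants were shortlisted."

False

Truth condition: |A ∩ B| / |A| > 2/3.
|A| = 17, |A ∩ B| = 11, |A ∖ B| = 6.
|A ∩ B|/|A| = 11/17, so the statement is false.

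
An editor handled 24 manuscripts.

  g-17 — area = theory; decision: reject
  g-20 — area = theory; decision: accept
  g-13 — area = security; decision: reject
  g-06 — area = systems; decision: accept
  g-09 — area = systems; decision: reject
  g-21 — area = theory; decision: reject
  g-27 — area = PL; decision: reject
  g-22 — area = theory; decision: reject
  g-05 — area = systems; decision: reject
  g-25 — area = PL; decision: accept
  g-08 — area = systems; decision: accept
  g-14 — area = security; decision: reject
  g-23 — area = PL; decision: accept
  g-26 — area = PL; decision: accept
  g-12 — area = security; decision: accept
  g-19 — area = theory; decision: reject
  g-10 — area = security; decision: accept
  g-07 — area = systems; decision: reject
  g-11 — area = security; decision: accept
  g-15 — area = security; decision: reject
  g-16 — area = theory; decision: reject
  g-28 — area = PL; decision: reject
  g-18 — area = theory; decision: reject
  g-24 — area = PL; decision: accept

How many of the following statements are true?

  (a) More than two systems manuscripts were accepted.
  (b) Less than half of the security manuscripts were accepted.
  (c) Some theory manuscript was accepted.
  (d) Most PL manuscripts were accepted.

(a) systems: |A| = 5, |A ∩ B| = 2; needs |A ∩ B| > 2 — false.
(b) security: |A| = 6, |A ∩ B| = 3; needs |A ∩ B| < |A ∖ B| — false.
(c) theory: |A| = 7, |A ∩ B| = 1; needs A ∩ B ≠ ∅ (|A ∩ B| ≥ 1) — true.
(d) PL: |A| = 6, |A ∩ B| = 4; needs |A ∩ B| > |A ∖ B| — true.

2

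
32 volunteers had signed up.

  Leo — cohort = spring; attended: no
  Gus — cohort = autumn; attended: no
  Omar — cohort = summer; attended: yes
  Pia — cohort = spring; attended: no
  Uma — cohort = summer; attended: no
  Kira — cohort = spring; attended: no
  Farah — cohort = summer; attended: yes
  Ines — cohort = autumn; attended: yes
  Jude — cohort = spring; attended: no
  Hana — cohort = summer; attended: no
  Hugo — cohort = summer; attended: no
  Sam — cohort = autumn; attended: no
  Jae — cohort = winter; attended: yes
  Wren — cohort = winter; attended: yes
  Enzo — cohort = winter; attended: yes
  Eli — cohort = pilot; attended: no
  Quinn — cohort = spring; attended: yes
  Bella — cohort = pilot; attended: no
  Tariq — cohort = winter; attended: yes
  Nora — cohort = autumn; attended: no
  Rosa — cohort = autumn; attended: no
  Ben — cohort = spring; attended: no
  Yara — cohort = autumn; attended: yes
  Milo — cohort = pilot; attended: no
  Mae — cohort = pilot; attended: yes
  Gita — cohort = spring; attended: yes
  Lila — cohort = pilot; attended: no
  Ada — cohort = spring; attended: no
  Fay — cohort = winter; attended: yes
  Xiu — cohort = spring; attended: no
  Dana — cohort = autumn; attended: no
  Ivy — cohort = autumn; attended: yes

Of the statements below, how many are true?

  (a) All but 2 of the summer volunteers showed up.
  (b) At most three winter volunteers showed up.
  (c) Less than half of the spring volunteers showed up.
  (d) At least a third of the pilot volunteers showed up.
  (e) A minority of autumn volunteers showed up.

2

(a) summer: |A| = 5, |A ∩ B| = 2; needs |A ∖ B| = 2 — false.
(b) winter: |A| = 5, |A ∩ B| = 5; needs |A ∩ B| ≤ 3 — false.
(c) spring: |A| = 9, |A ∩ B| = 2; needs |A ∩ B| < |A ∖ B| — true.
(d) pilot: |A| = 5, |A ∩ B| = 1; needs |A ∩ B| / |A| ≥ 1/3 — false.
(e) autumn: |A| = 8, |A ∩ B| = 3; needs |A ∩ B| < |A ∖ B| — true.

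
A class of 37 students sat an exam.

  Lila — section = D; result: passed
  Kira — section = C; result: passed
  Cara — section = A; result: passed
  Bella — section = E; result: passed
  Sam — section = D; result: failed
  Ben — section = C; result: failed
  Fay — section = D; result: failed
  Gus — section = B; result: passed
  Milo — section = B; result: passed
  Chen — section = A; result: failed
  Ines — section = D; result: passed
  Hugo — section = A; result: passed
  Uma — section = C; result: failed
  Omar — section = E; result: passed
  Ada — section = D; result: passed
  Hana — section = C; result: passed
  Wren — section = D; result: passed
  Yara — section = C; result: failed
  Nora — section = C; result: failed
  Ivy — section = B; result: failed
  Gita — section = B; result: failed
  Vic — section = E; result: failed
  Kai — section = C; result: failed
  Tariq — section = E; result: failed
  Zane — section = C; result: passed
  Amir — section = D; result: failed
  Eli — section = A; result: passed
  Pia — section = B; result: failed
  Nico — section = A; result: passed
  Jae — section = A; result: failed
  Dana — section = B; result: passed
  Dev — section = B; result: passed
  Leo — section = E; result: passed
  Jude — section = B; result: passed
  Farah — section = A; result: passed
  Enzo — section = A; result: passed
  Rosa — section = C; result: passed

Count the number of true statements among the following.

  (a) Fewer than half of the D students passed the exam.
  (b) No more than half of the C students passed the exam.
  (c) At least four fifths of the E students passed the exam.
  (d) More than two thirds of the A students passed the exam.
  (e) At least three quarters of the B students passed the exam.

2

(a) D: |A| = 7, |A ∩ B| = 4; needs |A ∩ B| < |A ∖ B| — false.
(b) C: |A| = 9, |A ∩ B| = 4; needs |A ∩ B| ≤ |A ∖ B| — true.
(c) E: |A| = 5, |A ∩ B| = 3; needs |A ∩ B| / |A| ≥ 4/5 — false.
(d) A: |A| = 8, |A ∩ B| = 6; needs |A ∩ B| / |A| > 2/3 — true.
(e) B: |A| = 8, |A ∩ B| = 5; needs |A ∩ B| / |A| ≥ 3/4 — false.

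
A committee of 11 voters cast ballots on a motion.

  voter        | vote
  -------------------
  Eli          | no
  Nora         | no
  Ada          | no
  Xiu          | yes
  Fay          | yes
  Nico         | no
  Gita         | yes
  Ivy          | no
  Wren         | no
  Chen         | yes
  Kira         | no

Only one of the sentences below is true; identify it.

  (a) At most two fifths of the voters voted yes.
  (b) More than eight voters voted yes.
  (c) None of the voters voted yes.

(a)

|A| = 11, |A ∩ B| = 4, |A ∖ B| = 7.
(a) requires |A ∩ B| / |A| ≤ 2/5: true.
(b) requires |A ∩ B| > 8: false.
(c) requires A ∩ B = ∅ (|A ∩ B| = 0): false.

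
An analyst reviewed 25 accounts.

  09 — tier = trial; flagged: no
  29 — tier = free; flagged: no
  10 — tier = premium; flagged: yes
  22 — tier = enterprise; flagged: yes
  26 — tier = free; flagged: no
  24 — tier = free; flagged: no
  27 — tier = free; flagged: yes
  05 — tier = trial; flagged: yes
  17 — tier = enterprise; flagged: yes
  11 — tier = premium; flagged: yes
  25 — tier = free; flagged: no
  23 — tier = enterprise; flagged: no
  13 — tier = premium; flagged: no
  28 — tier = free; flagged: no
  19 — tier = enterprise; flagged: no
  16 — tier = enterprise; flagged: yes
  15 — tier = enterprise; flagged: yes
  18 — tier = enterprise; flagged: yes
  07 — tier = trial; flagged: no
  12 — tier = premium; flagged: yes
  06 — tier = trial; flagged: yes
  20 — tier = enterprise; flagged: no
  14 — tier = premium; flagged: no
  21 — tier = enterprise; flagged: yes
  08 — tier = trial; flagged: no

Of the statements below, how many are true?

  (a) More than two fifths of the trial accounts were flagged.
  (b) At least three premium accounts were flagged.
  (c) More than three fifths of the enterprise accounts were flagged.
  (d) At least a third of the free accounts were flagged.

(a) trial: |A| = 5, |A ∩ B| = 2; needs |A ∩ B| / |A| > 2/5 — false.
(b) premium: |A| = 5, |A ∩ B| = 3; needs |A ∩ B| ≥ 3 — true.
(c) enterprise: |A| = 9, |A ∩ B| = 6; needs |A ∩ B| / |A| > 3/5 — true.
(d) free: |A| = 6, |A ∩ B| = 1; needs |A ∩ B| / |A| ≥ 1/3 — false.

2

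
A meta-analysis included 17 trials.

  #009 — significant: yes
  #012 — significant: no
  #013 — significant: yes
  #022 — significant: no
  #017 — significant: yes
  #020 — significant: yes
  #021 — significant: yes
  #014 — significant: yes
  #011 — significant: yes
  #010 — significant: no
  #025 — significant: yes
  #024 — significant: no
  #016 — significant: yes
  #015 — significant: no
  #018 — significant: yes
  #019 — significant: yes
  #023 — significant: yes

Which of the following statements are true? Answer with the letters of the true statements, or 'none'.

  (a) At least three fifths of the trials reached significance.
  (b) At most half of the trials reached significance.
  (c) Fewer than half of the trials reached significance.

|A| = 17, |A ∩ B| = 12, |A ∖ B| = 5.
(a) |A ∩ B| / |A| ≥ 3/5: holds.
(b) |A ∩ B| ≤ |A ∖ B|: fails.
(c) |A ∩ B| < |A ∖ B|: fails.

(a)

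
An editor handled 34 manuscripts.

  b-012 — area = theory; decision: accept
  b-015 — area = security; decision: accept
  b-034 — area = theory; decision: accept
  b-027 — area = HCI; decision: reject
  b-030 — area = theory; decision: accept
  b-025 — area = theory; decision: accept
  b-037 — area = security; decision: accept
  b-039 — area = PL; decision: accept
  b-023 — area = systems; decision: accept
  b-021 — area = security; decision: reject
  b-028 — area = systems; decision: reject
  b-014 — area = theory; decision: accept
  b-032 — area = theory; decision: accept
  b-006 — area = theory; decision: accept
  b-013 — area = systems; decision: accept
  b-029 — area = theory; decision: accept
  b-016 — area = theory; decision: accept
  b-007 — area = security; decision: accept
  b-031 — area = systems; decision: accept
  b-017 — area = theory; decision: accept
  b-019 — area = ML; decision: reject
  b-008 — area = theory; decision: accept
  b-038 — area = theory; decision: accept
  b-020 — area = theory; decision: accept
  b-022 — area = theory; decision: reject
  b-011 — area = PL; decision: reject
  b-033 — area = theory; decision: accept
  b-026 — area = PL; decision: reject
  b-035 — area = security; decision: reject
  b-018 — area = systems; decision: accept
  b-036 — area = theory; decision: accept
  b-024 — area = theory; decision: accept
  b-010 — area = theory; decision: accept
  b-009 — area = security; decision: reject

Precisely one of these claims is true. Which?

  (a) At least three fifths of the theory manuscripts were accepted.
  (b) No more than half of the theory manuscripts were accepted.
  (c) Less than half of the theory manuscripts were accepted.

(a)

|A| = 18, |A ∩ B| = 17, |A ∖ B| = 1.
(a) requires |A ∩ B| / |A| ≥ 3/5: true.
(b) requires |A ∩ B| ≤ |A ∖ B|: false.
(c) requires |A ∩ B| < |A ∖ B|: false.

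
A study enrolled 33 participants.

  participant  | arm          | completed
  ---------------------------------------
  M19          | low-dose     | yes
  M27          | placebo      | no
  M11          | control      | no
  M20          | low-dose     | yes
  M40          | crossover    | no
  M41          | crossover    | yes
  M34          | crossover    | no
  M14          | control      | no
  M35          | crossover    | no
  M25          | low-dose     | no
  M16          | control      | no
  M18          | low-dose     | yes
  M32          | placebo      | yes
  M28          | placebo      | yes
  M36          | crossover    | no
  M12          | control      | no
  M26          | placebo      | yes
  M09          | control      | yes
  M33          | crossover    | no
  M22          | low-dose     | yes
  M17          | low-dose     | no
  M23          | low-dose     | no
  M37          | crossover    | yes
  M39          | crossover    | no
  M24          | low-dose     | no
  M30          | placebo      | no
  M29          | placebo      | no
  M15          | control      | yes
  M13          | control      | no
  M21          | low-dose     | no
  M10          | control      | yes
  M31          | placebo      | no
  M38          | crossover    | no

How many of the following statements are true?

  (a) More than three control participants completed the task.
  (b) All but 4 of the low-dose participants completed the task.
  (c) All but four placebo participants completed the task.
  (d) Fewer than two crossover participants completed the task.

(a) control: |A| = 8, |A ∩ B| = 3; needs |A ∩ B| > 3 — false.
(b) low-dose: |A| = 9, |A ∩ B| = 4; needs |A ∖ B| = 4 — false.
(c) placebo: |A| = 7, |A ∩ B| = 3; needs |A ∖ B| = 4 — true.
(d) crossover: |A| = 9, |A ∩ B| = 2; needs |A ∩ B| < 2 — false.

1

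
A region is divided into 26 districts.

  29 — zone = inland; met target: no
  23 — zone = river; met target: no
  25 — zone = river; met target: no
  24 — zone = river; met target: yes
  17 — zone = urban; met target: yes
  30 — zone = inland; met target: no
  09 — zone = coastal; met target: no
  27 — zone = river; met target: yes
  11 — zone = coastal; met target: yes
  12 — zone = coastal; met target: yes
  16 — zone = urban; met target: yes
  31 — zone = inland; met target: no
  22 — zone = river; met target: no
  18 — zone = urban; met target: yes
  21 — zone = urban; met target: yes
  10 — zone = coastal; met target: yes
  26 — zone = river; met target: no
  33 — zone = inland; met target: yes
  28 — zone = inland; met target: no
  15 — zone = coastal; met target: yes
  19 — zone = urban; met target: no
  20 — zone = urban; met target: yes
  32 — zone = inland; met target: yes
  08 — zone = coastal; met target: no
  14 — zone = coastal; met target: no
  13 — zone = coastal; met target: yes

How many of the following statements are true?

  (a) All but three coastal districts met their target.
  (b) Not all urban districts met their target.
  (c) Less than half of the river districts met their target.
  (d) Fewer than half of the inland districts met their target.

(a) coastal: |A| = 8, |A ∩ B| = 5; needs |A ∖ B| = 3 — true.
(b) urban: |A| = 6, |A ∩ B| = 5; needs A ⊄ B (|A ∖ B| ≥ 1) — true.
(c) river: |A| = 6, |A ∩ B| = 2; needs |A ∩ B| < |A ∖ B| — true.
(d) inland: |A| = 6, |A ∩ B| = 2; needs |A ∩ B| < |A ∖ B| — true.

4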